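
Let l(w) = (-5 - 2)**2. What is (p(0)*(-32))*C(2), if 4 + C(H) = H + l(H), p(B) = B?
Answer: 0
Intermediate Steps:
l(w) = 49 (l(w) = (-7)**2 = 49)
C(H) = 45 + H (C(H) = -4 + (H + 49) = -4 + (49 + H) = 45 + H)
(p(0)*(-32))*C(2) = (0*(-32))*(45 + 2) = 0*47 = 0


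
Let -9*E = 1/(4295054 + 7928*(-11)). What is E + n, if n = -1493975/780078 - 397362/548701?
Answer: -3565262498456550436/1350811912891430691 ≈ -2.6393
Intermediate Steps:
n = -1129718930711/428029578678 (n = -1493975*1/780078 - 397362*1/548701 = -1493975/780078 - 397362/548701 = -1129718930711/428029578678 ≈ -2.6393)
E = -1/37870614 (E = -1/(9*(4295054 + 7928*(-11))) = -1/(9*(4295054 - 87208)) = -⅑/4207846 = -⅑*1/4207846 = -1/37870614 ≈ -2.6406e-8)
E + n = -1/37870614 - 1129718930711/428029578678 = -3565262498456550436/1350811912891430691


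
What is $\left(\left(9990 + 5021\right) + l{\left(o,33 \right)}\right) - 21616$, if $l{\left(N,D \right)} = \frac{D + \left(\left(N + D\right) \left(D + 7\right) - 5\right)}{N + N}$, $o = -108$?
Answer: $- \frac{355927}{54} \approx -6591.2$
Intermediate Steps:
$l{\left(N,D \right)} = \frac{-5 + D + \left(7 + D\right) \left(D + N\right)}{2 N}$ ($l{\left(N,D \right)} = \frac{D + \left(\left(D + N\right) \left(7 + D\right) - 5\right)}{2 N} = \left(D + \left(\left(7 + D\right) \left(D + N\right) - 5\right)\right) \frac{1}{2 N} = \left(D + \left(-5 + \left(7 + D\right) \left(D + N\right)\right)\right) \frac{1}{2 N} = \left(-5 + D + \left(7 + D\right) \left(D + N\right)\right) \frac{1}{2 N} = \frac{-5 + D + \left(7 + D\right) \left(D + N\right)}{2 N}$)
$\left(\left(9990 + 5021\right) + l{\left(o,33 \right)}\right) - 21616 = \left(\left(9990 + 5021\right) + \frac{-5 + 33^{2} + 8 \cdot 33 - 108 \left(7 + 33\right)}{2 \left(-108\right)}\right) - 21616 = \left(15011 + \frac{1}{2} \left(- \frac{1}{108}\right) \left(-5 + 1089 + 264 - 4320\right)\right) - 21616 = \left(15011 + \frac{1}{2} \left(- \frac{1}{108}\right) \left(-2972\right)\right) - 21616 = \left(15011 + \frac{743}{54}\right) - 21616 = \frac{811337}{54} - 21616 = - \frac{355927}{54}$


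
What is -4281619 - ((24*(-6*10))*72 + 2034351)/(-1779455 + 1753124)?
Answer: -37579126406/8777 ≈ -4.2815e+6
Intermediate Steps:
-4281619 - ((24*(-6*10))*72 + 2034351)/(-1779455 + 1753124) = -4281619 - ((24*(-60))*72 + 2034351)/(-26331) = -4281619 - (-1440*72 + 2034351)*(-1)/26331 = -4281619 - (-103680 + 2034351)*(-1)/26331 = -4281619 - 1930671*(-1)/26331 = -4281619 - 1*(-643557/8777) = -4281619 + 643557/8777 = -37579126406/8777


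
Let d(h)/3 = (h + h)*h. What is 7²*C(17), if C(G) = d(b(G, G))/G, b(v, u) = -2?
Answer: 1176/17 ≈ 69.177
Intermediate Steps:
d(h) = 6*h² (d(h) = 3*((h + h)*h) = 3*((2*h)*h) = 3*(2*h²) = 6*h²)
C(G) = 24/G (C(G) = (6*(-2)²)/G = (6*4)/G = 24/G)
7²*C(17) = 7²*(24/17) = 49*(24*(1/17)) = 49*(24/17) = 1176/17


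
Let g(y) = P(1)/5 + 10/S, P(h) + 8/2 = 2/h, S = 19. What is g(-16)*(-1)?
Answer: -12/95 ≈ -0.12632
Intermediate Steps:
P(h) = -4 + 2/h
g(y) = 12/95 (g(y) = (-4 + 2/1)/5 + 10/19 = (-4 + 2*1)*(1/5) + 10*(1/19) = (-4 + 2)*(1/5) + 10/19 = -2*1/5 + 10/19 = -2/5 + 10/19 = 12/95)
g(-16)*(-1) = (12/95)*(-1) = -12/95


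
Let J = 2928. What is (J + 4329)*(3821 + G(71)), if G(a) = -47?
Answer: 27387918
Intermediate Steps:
(J + 4329)*(3821 + G(71)) = (2928 + 4329)*(3821 - 47) = 7257*3774 = 27387918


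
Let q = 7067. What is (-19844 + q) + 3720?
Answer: -9057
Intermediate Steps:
(-19844 + q) + 3720 = (-19844 + 7067) + 3720 = -12777 + 3720 = -9057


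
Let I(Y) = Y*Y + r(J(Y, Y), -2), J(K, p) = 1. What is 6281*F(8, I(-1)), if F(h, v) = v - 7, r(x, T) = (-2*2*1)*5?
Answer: -163306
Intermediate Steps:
r(x, T) = -20 (r(x, T) = -4*1*5 = -4*5 = -20)
I(Y) = -20 + Y² (I(Y) = Y*Y - 20 = Y² - 20 = -20 + Y²)
F(h, v) = -7 + v
6281*F(8, I(-1)) = 6281*(-7 + (-20 + (-1)²)) = 6281*(-7 + (-20 + 1)) = 6281*(-7 - 19) = 6281*(-26) = -163306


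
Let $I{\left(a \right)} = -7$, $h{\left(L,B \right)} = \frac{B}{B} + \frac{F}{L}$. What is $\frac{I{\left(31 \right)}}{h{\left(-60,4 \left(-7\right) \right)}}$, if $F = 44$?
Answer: $- \frac{105}{4} \approx -26.25$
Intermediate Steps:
$h{\left(L,B \right)} = 1 + \frac{44}{L}$ ($h{\left(L,B \right)} = \frac{B}{B} + \frac{44}{L} = 1 + \frac{44}{L}$)
$\frac{I{\left(31 \right)}}{h{\left(-60,4 \left(-7\right) \right)}} = - \frac{7}{\frac{1}{-60} \left(44 - 60\right)} = - \frac{7}{\left(- \frac{1}{60}\right) \left(-16\right)} = - \frac{7}{\frac{4}{15}} = \left(-7\right) \frac{15}{4} = - \frac{105}{4}$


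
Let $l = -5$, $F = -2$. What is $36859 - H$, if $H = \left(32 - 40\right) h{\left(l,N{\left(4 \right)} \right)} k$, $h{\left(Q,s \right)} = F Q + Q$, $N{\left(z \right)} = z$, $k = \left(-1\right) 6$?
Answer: $36619$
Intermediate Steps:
$k = -6$
$h{\left(Q,s \right)} = - Q$ ($h{\left(Q,s \right)} = - 2 Q + Q = - Q$)
$H = 240$ ($H = \left(32 - 40\right) \left(-1\right) \left(-5\right) \left(-6\right) = \left(32 - 40\right) 5 \left(-6\right) = \left(-8\right) \left(-30\right) = 240$)
$36859 - H = 36859 - 240 = 36619$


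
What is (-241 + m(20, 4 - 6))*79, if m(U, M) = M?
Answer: -19197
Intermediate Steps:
(-241 + m(20, 4 - 6))*79 = (-241 + (4 - 6))*79 = (-241 - 2)*79 = -243*79 = -19197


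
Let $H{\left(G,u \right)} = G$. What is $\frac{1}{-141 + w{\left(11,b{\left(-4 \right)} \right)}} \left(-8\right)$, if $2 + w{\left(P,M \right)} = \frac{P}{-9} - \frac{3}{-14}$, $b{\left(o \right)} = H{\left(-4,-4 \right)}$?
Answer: $\frac{1008}{18145} \approx 0.055552$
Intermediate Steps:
$b{\left(o \right)} = -4$
$w{\left(P,M \right)} = - \frac{25}{14} - \frac{P}{9}$ ($w{\left(P,M \right)} = -2 + \left(\frac{P}{-9} - \frac{3}{-14}\right) = -2 + \left(P \left(- \frac{1}{9}\right) - - \frac{3}{14}\right) = -2 - \left(- \frac{3}{14} + \frac{P}{9}\right) = - \frac{25}{14} - \frac{P}{9}$)
$\frac{1}{-141 + w{\left(11,b{\left(-4 \right)} \right)}} \left(-8\right) = \frac{1}{-141 - \frac{379}{126}} \left(-8\right) = \frac{1}{- \frac{18145}{126}} \left(-8\right) = \left(- \frac{126}{18145}\right) \left(-8\right) = \frac{1008}{18145}$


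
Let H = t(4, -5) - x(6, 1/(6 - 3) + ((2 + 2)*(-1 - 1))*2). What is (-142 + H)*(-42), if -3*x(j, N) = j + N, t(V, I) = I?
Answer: 18928/3 ≈ 6309.3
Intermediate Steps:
x(j, N) = -N/3 - j/3 (x(j, N) = -(j + N)/3 = -(N + j)/3 = -N/3 - j/3)
H = -74/9 (H = -5 - (-(1/(6 - 3) + ((2 + 2)*(-1 - 1))*2)/3 - ⅓*6) = -5 - (-(1/3 + (4*(-2))*2)/3 - 2) = -5 - (-(⅓ - 8*2)/3 - 2) = -5 - (-(⅓ - 16)/3 - 2) = -5 - (-⅓*(-47/3) - 2) = -5 - (47/9 - 2) = -5 - 1*29/9 = -5 - 29/9 = -74/9 ≈ -8.2222)
(-142 + H)*(-42) = (-142 - 74/9)*(-42) = -1352/9*(-42) = 18928/3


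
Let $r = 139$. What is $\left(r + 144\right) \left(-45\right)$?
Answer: $-12735$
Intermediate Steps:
$\left(r + 144\right) \left(-45\right) = \left(139 + 144\right) \left(-45\right) = 283 \left(-45\right) = -12735$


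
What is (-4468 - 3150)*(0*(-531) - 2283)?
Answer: 17391894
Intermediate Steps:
(-4468 - 3150)*(0*(-531) - 2283) = -7618*(0 - 2283) = -7618*(-2283) = 17391894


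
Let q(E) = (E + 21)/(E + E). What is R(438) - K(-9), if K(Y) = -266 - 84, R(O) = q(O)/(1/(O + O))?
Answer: 809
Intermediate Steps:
q(E) = (21 + E)/(2*E) (q(E) = (21 + E)/((2*E)) = (21 + E)*(1/(2*E)) = (21 + E)/(2*E))
R(O) = 21 + O (R(O) = ((21 + O)/(2*O))/(1/(O + O)) = ((21 + O)/(2*O))/(1/(2*O)) = ((21 + O)/(2*O))/((1/(2*O))) = ((21 + O)/(2*O))*(2*O) = 21 + O)
K(Y) = -350
R(438) - K(-9) = (21 + 438) - 1*(-350) = 459 + 350 = 809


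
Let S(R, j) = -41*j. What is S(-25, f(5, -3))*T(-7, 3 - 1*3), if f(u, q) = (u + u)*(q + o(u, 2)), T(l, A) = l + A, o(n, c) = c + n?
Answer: 11480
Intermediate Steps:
T(l, A) = A + l
f(u, q) = 2*u*(2 + q + u) (f(u, q) = (u + u)*(q + (2 + u)) = (2*u)*(2 + q + u) = 2*u*(2 + q + u))
S(-25, f(5, -3))*T(-7, 3 - 1*3) = (-82*5*(2 - 3 + 5))*((3 - 1*3) - 7) = (-82*5*4)*((3 - 3) - 7) = (-41*40)*(0 - 7) = -1640*(-7) = 11480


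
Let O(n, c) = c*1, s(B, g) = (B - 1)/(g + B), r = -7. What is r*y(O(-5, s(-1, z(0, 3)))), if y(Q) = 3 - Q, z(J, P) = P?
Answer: -28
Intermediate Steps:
s(B, g) = (-1 + B)/(B + g)
O(n, c) = c
r*y(O(-5, s(-1, z(0, 3)))) = -7*(3 - (-1 - 1)/(-1 + 3)) = -7*(3 - (-2)/2) = -7*(3 - 1*(-1)) = -7*(3 + 1) = -7*4 = -28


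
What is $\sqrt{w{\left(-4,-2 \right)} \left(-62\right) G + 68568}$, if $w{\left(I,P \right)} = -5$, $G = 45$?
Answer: $\sqrt{82518} \approx 287.26$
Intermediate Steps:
$\sqrt{w{\left(-4,-2 \right)} \left(-62\right) G + 68568} = \sqrt{\left(-5\right) \left(-62\right) 45 + 68568} = \sqrt{310 \cdot 45 + 68568} = \sqrt{13950 + 68568} = \sqrt{82518}$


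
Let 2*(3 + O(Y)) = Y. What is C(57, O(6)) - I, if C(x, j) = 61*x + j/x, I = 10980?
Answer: -7503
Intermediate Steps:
O(Y) = -3 + Y/2
C(x, j) = 61*x + j/x
C(57, O(6)) - I = (61*57 + (-3 + (½)*6)/57) - 1*10980 = (3477 + (-3 + 3)*(1/57)) - 10980 = (3477 + 0*(1/57)) - 10980 = (3477 + 0) - 10980 = 3477 - 10980 = -7503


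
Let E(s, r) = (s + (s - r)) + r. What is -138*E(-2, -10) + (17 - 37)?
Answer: 532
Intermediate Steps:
E(s, r) = 2*s (E(s, r) = (-r + 2*s) + r = 2*s)
-138*E(-2, -10) + (17 - 37) = -276*(-2) + (17 - 37) = -138*(-4) - 20 = 552 - 20 = 532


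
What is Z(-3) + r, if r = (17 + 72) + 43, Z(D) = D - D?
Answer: 132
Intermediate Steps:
Z(D) = 0
r = 132 (r = 89 + 43 = 132)
Z(-3) + r = 0 + 132 = 132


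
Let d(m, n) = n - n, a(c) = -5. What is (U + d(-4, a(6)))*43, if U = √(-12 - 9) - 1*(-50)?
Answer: 2150 + 43*I*√21 ≈ 2150.0 + 197.05*I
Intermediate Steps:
d(m, n) = 0
U = 50 + I*√21 (U = √(-21) + 50 = I*√21 + 50 = 50 + I*√21 ≈ 50.0 + 4.5826*I)
(U + d(-4, a(6)))*43 = ((50 + I*√21) + 0)*43 = (50 + I*√21)*43 = 2150 + 43*I*√21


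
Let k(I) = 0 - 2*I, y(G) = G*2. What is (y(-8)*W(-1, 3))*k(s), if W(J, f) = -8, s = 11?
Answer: -2816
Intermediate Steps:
y(G) = 2*G
k(I) = -2*I
(y(-8)*W(-1, 3))*k(s) = ((2*(-8))*(-8))*(-2*11) = -16*(-8)*(-22) = 128*(-22) = -2816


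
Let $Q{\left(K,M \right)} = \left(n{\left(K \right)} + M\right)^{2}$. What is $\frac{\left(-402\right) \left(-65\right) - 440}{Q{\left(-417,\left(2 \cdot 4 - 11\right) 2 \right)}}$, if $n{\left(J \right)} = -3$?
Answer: $\frac{25690}{81} \approx 317.16$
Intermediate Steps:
$Q{\left(K,M \right)} = \left(-3 + M\right)^{2}$
$\frac{\left(-402\right) \left(-65\right) - 440}{Q{\left(-417,\left(2 \cdot 4 - 11\right) 2 \right)}} = \frac{\left(-402\right) \left(-65\right) - 440}{\left(-3 + \left(2 \cdot 4 - 11\right) 2\right)^{2}} = \frac{26130 - 440}{\left(-3 + \left(8 - 11\right) 2\right)^{2}} = \frac{25690}{\left(-3 - 6\right)^{2}} = \frac{25690}{\left(-9\right)^{2}} = \frac{25690}{81}$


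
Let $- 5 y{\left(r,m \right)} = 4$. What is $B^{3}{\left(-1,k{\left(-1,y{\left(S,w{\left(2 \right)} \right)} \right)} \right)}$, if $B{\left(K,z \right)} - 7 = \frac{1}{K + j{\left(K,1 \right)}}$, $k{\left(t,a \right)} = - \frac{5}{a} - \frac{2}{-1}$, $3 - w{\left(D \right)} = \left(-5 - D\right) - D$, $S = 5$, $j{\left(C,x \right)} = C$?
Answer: $\frac{2197}{8} \approx 274.63$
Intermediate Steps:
$w{\left(D \right)} = 8 + 2 D$ ($w{\left(D \right)} = 3 - \left(\left(-5 - D\right) - D\right) = 3 - \left(-5 - 2 D\right) = 3 + \left(5 + 2 D\right) = 8 + 2 D$)
$y{\left(r,m \right)} = - \frac{4}{5}$ ($y{\left(r,m \right)} = \left(- \frac{1}{5}\right) 4 = - \frac{4}{5}$)
$k{\left(t,a \right)} = 2 - \frac{5}{a}$ ($k{\left(t,a \right)} = - \frac{5}{a} - -2 = - \frac{5}{a} + 2 = 2 - \frac{5}{a}$)
$B{\left(K,z \right)} = 7 + \frac{1}{2 K}$ ($B{\left(K,z \right)} = 7 + \frac{1}{K + K} = 7 + \frac{1}{2 K}$)
$B^{3}{\left(-1,k{\left(-1,y{\left(S,w{\left(2 \right)} \right)} \right)} \right)} = \left(7 + \frac{1}{2 \left(-1\right)}\right)^{3} = \left(7 + \frac{1}{2} \left(-1\right)\right)^{3} = \left(7 - \frac{1}{2}\right)^{3} = \left(\frac{13}{2}\right)^{3} = \frac{2197}{8}$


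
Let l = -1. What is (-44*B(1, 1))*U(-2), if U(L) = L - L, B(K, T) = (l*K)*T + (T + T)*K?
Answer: 0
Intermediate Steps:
B(K, T) = K*T (B(K, T) = (-K)*T + (T + T)*K = -K*T + (2*T)*K = -K*T + 2*K*T = K*T)
U(L) = 0
(-44*B(1, 1))*U(-2) = -44*0 = 0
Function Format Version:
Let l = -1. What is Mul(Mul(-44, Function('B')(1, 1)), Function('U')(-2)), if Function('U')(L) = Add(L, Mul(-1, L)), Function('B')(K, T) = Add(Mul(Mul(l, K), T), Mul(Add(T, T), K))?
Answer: 0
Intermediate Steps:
Function('B')(K, T) = Mul(K, T) (Function('B')(K, T) = Add(Mul(Mul(-1, K), T), Mul(Add(T, T), K)) = Add(Mul(-1, K, T), Mul(Mul(2, T), K)) = Add(Mul(-1, K, T), Mul(2, K, T)) = Mul(K, T))
Function('U')(L) = 0
Mul(Mul(-44, Function('B')(1, 1)), Function('U')(-2)) = Mul(Mul(-44, Mul(1, 1)), 0) = Mul(Mul(-44, 1), 0) = Mul(-44, 0) = 0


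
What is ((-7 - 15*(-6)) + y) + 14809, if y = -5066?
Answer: 9826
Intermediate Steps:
((-7 - 15*(-6)) + y) + 14809 = ((-7 - 15*(-6)) - 5066) + 14809 = ((-7 + 90) - 5066) + 14809 = (83 - 5066) + 14809 = -4983 + 14809 = 9826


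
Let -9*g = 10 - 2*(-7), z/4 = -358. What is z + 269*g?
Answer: -6448/3 ≈ -2149.3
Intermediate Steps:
z = -1432 (z = 4*(-358) = -1432)
g = -8/3 (g = -(10 - 2*(-7))/9 = -(10 + 14)/9 = -1/9*24 = -8/3 ≈ -2.6667)
z + 269*g = -1432 + 269*(-8/3) = -1432 - 2152/3 = -6448/3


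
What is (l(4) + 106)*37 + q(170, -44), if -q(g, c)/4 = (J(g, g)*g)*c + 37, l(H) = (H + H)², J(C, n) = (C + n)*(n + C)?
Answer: 3458758142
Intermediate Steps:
J(C, n) = (C + n)² (J(C, n) = (C + n)*(C + n) = (C + n)²)
l(H) = 4*H² (l(H) = (2*H)² = 4*H²)
q(g, c) = -148 - 16*c*g³ (q(g, c) = -4*(((g + g)²*g)*c + 37) = -4*(((2*g)²*g)*c + 37) = -4*(((4*g²)*g)*c + 37) = -4*((4*g³)*c + 37) = -4*(4*c*g³ + 37) = -4*(37 + 4*c*g³) = -148 - 16*c*g³)
(l(4) + 106)*37 + q(170, -44) = (4*4² + 106)*37 + (-148 - 16*(-44)*170³) = (4*16 + 106)*37 + (-148 - 16*(-44)*4913000) = (64 + 106)*37 + (-148 + 3458752000) = 170*37 + 3458751852 = 6290 + 3458751852 = 3458758142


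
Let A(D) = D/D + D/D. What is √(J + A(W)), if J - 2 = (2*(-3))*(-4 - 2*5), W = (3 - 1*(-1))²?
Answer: 2*√22 ≈ 9.3808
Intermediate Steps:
W = 16 (W = (3 + 1)² = 4² = 16)
A(D) = 2 (A(D) = 1 + 1 = 2)
J = 86 (J = 2 + (2*(-3))*(-4 - 2*5) = 2 - 6*(-4 - 10) = 2 - 6*(-14) = 2 + 84 = 86)
√(J + A(W)) = √(86 + 2) = √88 = 2*√22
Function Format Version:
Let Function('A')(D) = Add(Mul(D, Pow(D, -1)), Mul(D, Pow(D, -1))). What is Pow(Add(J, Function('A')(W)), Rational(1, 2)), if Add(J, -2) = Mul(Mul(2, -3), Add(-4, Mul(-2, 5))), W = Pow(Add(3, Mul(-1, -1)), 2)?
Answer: Mul(2, Pow(22, Rational(1, 2))) ≈ 9.3808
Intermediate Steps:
W = 16 (W = Pow(Add(3, 1), 2) = Pow(4, 2) = 16)
Function('A')(D) = 2 (Function('A')(D) = Add(1, 1) = 2)
J = 86 (J = Add(2, Mul(Mul(2, -3), Add(-4, Mul(-2, 5)))) = Add(2, Mul(-6, Add(-4, -10))) = Add(2, Mul(-6, -14)) = Add(2, 84) = 86)
Pow(Add(J, Function('A')(W)), Rational(1, 2)) = Pow(Add(86, 2), Rational(1, 2)) = Pow(88, Rational(1, 2)) = Mul(2, Pow(22, Rational(1, 2)))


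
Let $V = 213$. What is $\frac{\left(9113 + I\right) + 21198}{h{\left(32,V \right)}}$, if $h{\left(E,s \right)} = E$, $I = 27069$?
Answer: $\frac{14345}{8} \approx 1793.1$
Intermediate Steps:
$\frac{\left(9113 + I\right) + 21198}{h{\left(32,V \right)}} = \frac{\left(9113 + 27069\right) + 21198}{32} = \left(36182 + 21198\right) \frac{1}{32} = 57380 \cdot \frac{1}{32} = \frac{14345}{8}$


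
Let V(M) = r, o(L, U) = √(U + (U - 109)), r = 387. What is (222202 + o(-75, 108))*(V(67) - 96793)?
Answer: -21421606012 - 96406*√107 ≈ -2.1423e+10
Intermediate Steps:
o(L, U) = √(-109 + 2*U) (o(L, U) = √(U + (-109 + U)) = √(-109 + 2*U))
V(M) = 387
(222202 + o(-75, 108))*(V(67) - 96793) = (222202 + √(-109 + 2*108))*(387 - 96793) = (222202 + √(-109 + 216))*(-96406) = (222202 + √107)*(-96406) = -21421606012 - 96406*√107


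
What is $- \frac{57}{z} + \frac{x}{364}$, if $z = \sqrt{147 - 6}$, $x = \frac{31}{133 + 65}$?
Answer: $\frac{31}{72072} - \frac{19 \sqrt{141}}{47} \approx -4.7998$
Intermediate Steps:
$x = \frac{31}{198} \approx 0.15657$
$z = \sqrt{141} \approx 11.874$
$- \frac{57}{z} + \frac{x}{364} = - \frac{57}{\sqrt{141}} + \frac{31}{198 \cdot 364} = - 57 \frac{\sqrt{141}}{141} + \frac{31}{198} \cdot \frac{1}{364} = - \frac{19 \sqrt{141}}{47} + \frac{31}{72072} = \frac{31}{72072} - \frac{19 \sqrt{141}}{47}$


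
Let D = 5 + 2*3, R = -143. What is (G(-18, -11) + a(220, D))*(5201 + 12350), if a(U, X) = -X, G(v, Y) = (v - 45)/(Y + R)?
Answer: -4089383/22 ≈ -1.8588e+5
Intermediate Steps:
D = 11 (D = 5 + 6 = 11)
G(v, Y) = (-45 + v)/(-143 + Y) (G(v, Y) = (v - 45)/(Y - 143) = (-45 + v)/(-143 + Y))
(G(-18, -11) + a(220, D))*(5201 + 12350) = ((-45 - 18)/(-143 - 11) - 1*11)*(5201 + 12350) = (-63/(-154) - 11)*17551 = (-1/154*(-63) - 11)*17551 = (9/22 - 11)*17551 = -233/22*17551 = -4089383/22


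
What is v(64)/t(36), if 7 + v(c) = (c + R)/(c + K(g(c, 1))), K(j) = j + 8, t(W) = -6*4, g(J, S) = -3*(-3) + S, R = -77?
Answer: 587/1968 ≈ 0.29827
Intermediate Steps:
g(J, S) = 9 + S
t(W) = -24
K(j) = 8 + j
v(c) = -7 + (-77 + c)/(18 + c) (v(c) = -7 + (c - 77)/(c + (8 + (9 + 1))) = -7 + (-77 + c)/(c + (8 + 10)) = -7 + (-77 + c)/(c + 18) = -7 + (-77 + c)/(18 + c))
v(64)/t(36) = ((-203 - 6*64)/(18 + 64))/(-24) = ((-203 - 384)/82)*(-1/24) = ((1/82)*(-587))*(-1/24) = -587/82*(-1/24) = 587/1968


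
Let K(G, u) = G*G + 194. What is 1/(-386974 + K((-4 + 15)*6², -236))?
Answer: -1/229964 ≈ -4.3485e-6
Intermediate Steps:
K(G, u) = 194 + G² (K(G, u) = G² + 194 = 194 + G²)
1/(-386974 + K((-4 + 15)*6², -236)) = 1/(-386974 + (194 + ((-4 + 15)*6²)²)) = 1/(-386974 + (194 + (11*36)²)) = 1/(-386974 + (194 + 396²)) = 1/(-386974 + (194 + 156816)) = 1/(-386974 + 157010) = 1/(-229964) = -1/229964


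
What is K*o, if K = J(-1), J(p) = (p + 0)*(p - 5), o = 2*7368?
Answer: 88416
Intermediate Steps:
o = 14736
J(p) = p*(-5 + p)
K = 6 (K = -(-5 - 1) = -1*(-6) = 6)
K*o = 6*14736 = 88416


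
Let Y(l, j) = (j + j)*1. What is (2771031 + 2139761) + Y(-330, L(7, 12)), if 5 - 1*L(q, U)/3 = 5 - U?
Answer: 4910864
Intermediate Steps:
L(q, U) = 3*U (L(q, U) = 15 - 3*(5 - U) = 15 + (-15 + 3*U) = 3*U)
Y(l, j) = 2*j (Y(l, j) = (2*j)*1 = 2*j)
(2771031 + 2139761) + Y(-330, L(7, 12)) = (2771031 + 2139761) + 2*(3*12) = 4910792 + 2*36 = 4910792 + 72 = 4910864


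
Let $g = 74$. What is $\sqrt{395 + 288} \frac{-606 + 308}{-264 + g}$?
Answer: $\frac{149 \sqrt{683}}{95} \approx 40.99$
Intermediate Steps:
$\sqrt{395 + 288} \frac{-606 + 308}{-264 + g} = \sqrt{395 + 288} \frac{-606 + 308}{-264 + 74} = \sqrt{683} \left(- \frac{298}{-190}\right) = \sqrt{683} \left(\left(-298\right) \left(- \frac{1}{190}\right)\right) = \sqrt{683} \cdot \frac{149}{95} = \frac{149 \sqrt{683}}{95}$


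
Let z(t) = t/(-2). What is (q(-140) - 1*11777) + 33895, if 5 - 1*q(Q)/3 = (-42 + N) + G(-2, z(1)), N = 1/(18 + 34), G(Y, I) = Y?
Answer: 1157777/52 ≈ 22265.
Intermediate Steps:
z(t) = -t/2 (z(t) = t*(-½) = -t/2)
N = 1/52 ≈ 0.019231
q(Q) = 7641/52 (q(Q) = 15 - 3*((-42 + 1/52) - 2) = 15 - 3*(-2183/52 - 2) = 15 - 3*(-2287/52) = 15 + 6861/52 = 7641/52)
(q(-140) - 1*11777) + 33895 = (7641/52 - 1*11777) + 33895 = (7641/52 - 11777) + 33895 = -604763/52 + 33895 = 1157777/52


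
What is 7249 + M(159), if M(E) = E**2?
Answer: 32530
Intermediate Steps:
7249 + M(159) = 7249 + 159**2 = 7249 + 25281 = 32530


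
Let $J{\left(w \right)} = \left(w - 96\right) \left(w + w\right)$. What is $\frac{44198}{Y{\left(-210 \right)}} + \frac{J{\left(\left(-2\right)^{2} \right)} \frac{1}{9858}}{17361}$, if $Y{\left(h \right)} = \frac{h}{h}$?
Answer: $\frac{3782127564694}{85572369} \approx 44198.0$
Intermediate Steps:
$J{\left(w \right)} = 2 w \left(-96 + w\right)$ ($J{\left(w \right)} = \left(-96 + w\right) 2 w = 2 w \left(-96 + w\right)$)
$Y{\left(h \right)} = 1$
$\frac{44198}{Y{\left(-210 \right)}} + \frac{J{\left(\left(-2\right)^{2} \right)} \frac{1}{9858}}{17361} = \frac{44198}{1} + \frac{2 \left(-2\right)^{2} \left(-96 + \left(-2\right)^{2}\right) \frac{1}{9858}}{17361} = 44198 \cdot 1 + 2 \cdot 4 \left(-96 + 4\right) \frac{1}{9858} \cdot \frac{1}{17361} = 44198 + 2 \cdot 4 \left(-92\right) \frac{1}{9858} \cdot \frac{1}{17361} = 44198 + \left(-736\right) \frac{1}{9858} \cdot \frac{1}{17361} = 44198 - \frac{368}{85572369} = \frac{3782127564694}{85572369}$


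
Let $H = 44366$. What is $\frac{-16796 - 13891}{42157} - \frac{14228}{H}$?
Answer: $- \frac{980634619}{935168731} \approx -1.0486$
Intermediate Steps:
$\frac{-16796 - 13891}{42157} - \frac{14228}{H} = \frac{-16796 - 13891}{42157} - \frac{14228}{44366} = \left(-16796 - 13891\right) \frac{1}{42157} - \frac{7114}{22183} = \left(-30687\right) \frac{1}{42157} - \frac{7114}{22183} = - \frac{30687}{42157} - \frac{7114}{22183} = - \frac{980634619}{935168731}$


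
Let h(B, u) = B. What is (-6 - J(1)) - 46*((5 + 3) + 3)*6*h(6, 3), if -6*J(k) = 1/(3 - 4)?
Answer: -109333/6 ≈ -18222.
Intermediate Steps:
J(k) = 1/6 (J(k) = -1/(6*(3 - 4)) = -1/6/(-1) = -1/6*(-1) = 1/6)
(-6 - J(1)) - 46*((5 + 3) + 3)*6*h(6, 3) = (-6 - 1*1/6) - 46*((5 + 3) + 3)*6*6 = (-6 - 1/6) - 46*(8 + 3)*6*6 = -37/6 - 46*11*6*6 = -37/6 - 3036*6 = -37/6 - 46*396 = -37/6 - 18216 = -109333/6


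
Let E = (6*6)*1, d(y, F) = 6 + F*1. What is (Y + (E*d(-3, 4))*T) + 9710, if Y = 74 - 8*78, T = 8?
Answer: 12040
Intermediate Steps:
d(y, F) = 6 + F
E = 36 (E = 36*1 = 36)
Y = -550 (Y = 74 - 624 = -550)
(Y + (E*d(-3, 4))*T) + 9710 = (-550 + (36*(6 + 4))*8) + 9710 = (-550 + (36*10)*8) + 9710 = (-550 + 360*8) + 9710 = (-550 + 2880) + 9710 = 2330 + 9710 = 12040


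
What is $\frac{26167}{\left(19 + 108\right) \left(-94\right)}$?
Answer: $- \frac{26167}{11938} \approx -2.1919$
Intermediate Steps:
$\frac{26167}{\left(19 + 108\right) \left(-94\right)} = \frac{26167}{127 \left(-94\right)} = \frac{26167}{-11938} = 26167 \left(- \frac{1}{11938}\right) = - \frac{26167}{11938}$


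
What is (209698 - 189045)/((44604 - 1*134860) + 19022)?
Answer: -20653/71234 ≈ -0.28993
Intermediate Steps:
(209698 - 189045)/((44604 - 1*134860) + 19022) = 20653/((44604 - 134860) + 19022) = 20653/(-90256 + 19022) = 20653/(-71234) = 20653*(-1/71234) = -20653/71234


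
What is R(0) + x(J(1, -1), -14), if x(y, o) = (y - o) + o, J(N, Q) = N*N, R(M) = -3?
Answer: -2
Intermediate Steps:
J(N, Q) = N²
x(y, o) = y
R(0) + x(J(1, -1), -14) = -3 + 1² = -3 + 1 = -2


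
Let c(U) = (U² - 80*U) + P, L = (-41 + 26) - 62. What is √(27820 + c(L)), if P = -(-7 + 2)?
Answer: √39914 ≈ 199.78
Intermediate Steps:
L = -77 (L = -15 - 62 = -77)
P = 5 (P = -1*(-5) = 5)
c(U) = 5 + U² - 80*U (c(U) = (U² - 80*U) + 5 = 5 + U² - 80*U)
√(27820 + c(L)) = √(27820 + (5 + (-77)² - 80*(-77))) = √(27820 + (5 + 5929 + 6160)) = √(27820 + 12094) = √39914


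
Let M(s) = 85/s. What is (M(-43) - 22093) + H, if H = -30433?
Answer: -2258703/43 ≈ -52528.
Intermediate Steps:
(M(-43) - 22093) + H = (85/(-43) - 22093) - 30433 = (85*(-1/43) - 22093) - 30433 = (-85/43 - 22093) - 30433 = -950084/43 - 30433 = -2258703/43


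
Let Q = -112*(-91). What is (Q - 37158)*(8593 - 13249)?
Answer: 125553696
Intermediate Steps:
Q = 10192
(Q - 37158)*(8593 - 13249) = (10192 - 37158)*(8593 - 13249) = -26966*(-4656) = 125553696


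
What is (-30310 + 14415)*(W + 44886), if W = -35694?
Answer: -146106840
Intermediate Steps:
(-30310 + 14415)*(W + 44886) = (-30310 + 14415)*(-35694 + 44886) = -15895*9192 = -146106840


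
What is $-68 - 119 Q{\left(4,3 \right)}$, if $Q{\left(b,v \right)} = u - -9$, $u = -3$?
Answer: $-782$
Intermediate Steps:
$Q{\left(b,v \right)} = 6$ ($Q{\left(b,v \right)} = -3 - -9 = -3 + 9 = 6$)
$-68 - 119 Q{\left(4,3 \right)} = -68 - 714 = -782$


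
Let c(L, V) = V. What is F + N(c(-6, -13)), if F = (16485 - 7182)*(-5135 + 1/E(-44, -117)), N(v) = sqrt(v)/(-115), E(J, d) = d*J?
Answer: -81974869879/1716 - I*sqrt(13)/115 ≈ -4.7771e+7 - 0.031353*I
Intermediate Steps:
E(J, d) = J*d
N(v) = -sqrt(v)/115
F = -81974869879/1716 (F = (16485 - 7182)*(-5135 + 1/(-44*(-117))) = 9303*(-5135 + 1/5148) = 9303*(-26434979/5148) = -81974869879/1716 ≈ -4.7771e+7)
F + N(c(-6, -13)) = -81974869879/1716 - I*sqrt(13)/115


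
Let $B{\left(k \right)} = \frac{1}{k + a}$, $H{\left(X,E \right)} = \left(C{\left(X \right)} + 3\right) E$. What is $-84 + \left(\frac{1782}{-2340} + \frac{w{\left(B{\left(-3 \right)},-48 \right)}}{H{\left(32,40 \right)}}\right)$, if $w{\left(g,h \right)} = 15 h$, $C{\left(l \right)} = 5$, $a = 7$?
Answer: $- \frac{22623}{260} \approx -87.011$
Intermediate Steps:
$H{\left(X,E \right)} = 8 E$ ($H{\left(X,E \right)} = \left(5 + 3\right) E = 8 E$)
$B{\left(k \right)} = \frac{1}{7 + k}$ ($B{\left(k \right)} = \frac{1}{k + 7} = \frac{1}{7 + k}$)
$-84 + \left(\frac{1782}{-2340} + \frac{w{\left(B{\left(-3 \right)},-48 \right)}}{H{\left(32,40 \right)}}\right) = -84 + \left(\frac{1782}{-2340} + \frac{15 \left(-48\right)}{8 \cdot 40}\right) = -84 + \left(1782 \left(- \frac{1}{2340}\right) - \frac{720}{320}\right) = -84 - \frac{783}{260} = - \frac{22623}{260}$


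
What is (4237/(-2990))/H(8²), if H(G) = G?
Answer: -4237/191360 ≈ -0.022142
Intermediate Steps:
(4237/(-2990))/H(8²) = (4237/(-2990))/(8²) = (4237*(-1/2990))/64 = -4237/2990*1/64 = -4237/191360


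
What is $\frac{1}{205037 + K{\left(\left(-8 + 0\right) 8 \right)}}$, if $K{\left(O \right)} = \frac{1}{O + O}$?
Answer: $\frac{128}{26244735} \approx 4.8772 \cdot 10^{-6}$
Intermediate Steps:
$K{\left(O \right)} = \frac{1}{2 O}$
$\frac{1}{205037 + K{\left(\left(-8 + 0\right) 8 \right)}} = \frac{1}{205037 + \frac{1}{2 \left(-8 + 0\right) 8}} = \frac{1}{205037 + \frac{1}{2 \left(\left(-8\right) 8\right)}} = \frac{1}{205037 + \frac{1}{2 \left(-64\right)}} = \frac{1}{205037 + \frac{1}{2} \left(- \frac{1}{64}\right)} = \frac{1}{205037 - \frac{1}{128}} = \frac{1}{\frac{26244735}{128}} = \frac{128}{26244735}$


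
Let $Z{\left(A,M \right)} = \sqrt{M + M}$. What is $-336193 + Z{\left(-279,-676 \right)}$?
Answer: $-336193 + 26 i \sqrt{2} \approx -3.3619 \cdot 10^{5} + 36.77 i$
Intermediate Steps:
$Z{\left(A,M \right)} = \sqrt{2} \sqrt{M}$ ($Z{\left(A,M \right)} = \sqrt{2 M} = \sqrt{2} \sqrt{M}$)
$-336193 + Z{\left(-279,-676 \right)} = -336193 + \sqrt{2} \sqrt{-676} = -336193 + \sqrt{2} \cdot 26 i = -336193 + 26 i \sqrt{2}$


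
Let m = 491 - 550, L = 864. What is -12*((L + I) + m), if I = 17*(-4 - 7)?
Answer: -7416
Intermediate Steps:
m = -59
I = -187 (I = 17*(-11) = -187)
-12*((L + I) + m) = -12*((864 - 187) - 59) = -12*(677 - 59) = -12*618 = -7416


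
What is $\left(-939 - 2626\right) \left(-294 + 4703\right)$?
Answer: $-15718085$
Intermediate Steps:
$\left(-939 - 2626\right) \left(-294 + 4703\right) = \left(-3565\right) 4409 = -15718085$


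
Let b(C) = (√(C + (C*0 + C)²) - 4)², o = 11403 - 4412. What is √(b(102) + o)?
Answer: √(17513 - 8*√10506) ≈ 129.20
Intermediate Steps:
o = 6991
b(C) = (-4 + √(C + C²))² (b(C) = (√(C + (0 + C)²) - 4)² = (√(C + C²) - 4)² = (-4 + √(C + C²))²)
√(b(102) + o) = √((-4 + √(102*(1 + 102)))² + 6991) = √((-4 + √(102*103))² + 6991) = √((-4 + √10506)² + 6991) = √(6991 + (-4 + √10506)²)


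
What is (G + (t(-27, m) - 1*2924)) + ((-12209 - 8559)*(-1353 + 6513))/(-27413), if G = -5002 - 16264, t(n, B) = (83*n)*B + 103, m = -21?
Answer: 736949142/27413 ≈ 26883.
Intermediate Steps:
t(n, B) = 103 + 83*B*n (t(n, B) = 83*B*n + 103 = 103 + 83*B*n)
G = -21266
(G + (t(-27, m) - 1*2924)) + ((-12209 - 8559)*(-1353 + 6513))/(-27413) = (-21266 + ((103 + 83*(-21)*(-27)) - 1*2924)) + ((-12209 - 8559)*(-1353 + 6513))/(-27413) = (-21266 + ((103 + 47061) - 2924)) - 20768*5160*(-1/27413) = (-21266 + (47164 - 2924)) - 107162880*(-1/27413) = (-21266 + 44240) + 107162880/27413 = 22974 + 107162880/27413 = 736949142/27413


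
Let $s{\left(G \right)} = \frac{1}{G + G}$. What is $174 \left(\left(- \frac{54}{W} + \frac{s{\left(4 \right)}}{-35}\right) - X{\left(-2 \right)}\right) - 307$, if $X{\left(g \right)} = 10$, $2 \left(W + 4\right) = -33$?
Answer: $- \frac{9122467}{5740} \approx -1589.3$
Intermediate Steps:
$W = - \frac{41}{2}$ ($W = -4 + \frac{1}{2} \left(-33\right) = -4 - \frac{33}{2} = - \frac{41}{2} \approx -20.5$)
$s{\left(G \right)} = \frac{1}{2 G}$
$174 \left(\left(- \frac{54}{W} + \frac{s{\left(4 \right)}}{-35}\right) - X{\left(-2 \right)}\right) - 307 = 174 \left(\left(- \frac{54}{- \frac{41}{2}} + \frac{\frac{1}{2} \cdot \frac{1}{4}}{-35}\right) - 10\right) - 307 = 174 \left(\left(\left(-54\right) \left(- \frac{2}{41}\right) + \frac{1}{2} \cdot \frac{1}{4} \left(- \frac{1}{35}\right)\right) - 10\right) - 307 = 174 \left(\left(\frac{108}{41} + \frac{1}{8} \left(- \frac{1}{35}\right)\right) - 10\right) - 307 = 174 \left(\left(\frac{108}{41} - \frac{1}{280}\right) - 10\right) - 307 = 174 \left(\frac{30199}{11480} - 10\right) - 307 = 174 \left(- \frac{84601}{11480}\right) - 307 = - \frac{7360287}{5740} - 307 = - \frac{9122467}{5740}$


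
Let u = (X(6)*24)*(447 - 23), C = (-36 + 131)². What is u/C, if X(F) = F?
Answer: 61056/9025 ≈ 6.7652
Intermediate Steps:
C = 9025 (C = 95² = 9025)
u = 61056 (u = (6*24)*(447 - 23) = 144*424 = 61056)
u/C = 61056/9025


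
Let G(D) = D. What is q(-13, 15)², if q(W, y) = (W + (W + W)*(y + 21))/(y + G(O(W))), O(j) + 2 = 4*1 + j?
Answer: 900601/16 ≈ 56288.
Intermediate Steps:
O(j) = 2 + j (O(j) = -2 + (4*1 + j) = -2 + (4 + j) = 2 + j)
q(W, y) = (W + 2*W*(21 + y))/(2 + W + y) (q(W, y) = (W + (W + W)*(y + 21))/(y + (2 + W)) = (W + (2*W)*(21 + y))/(2 + W + y) = (W + 2*W*(21 + y))/(2 + W + y))
q(-13, 15)² = (-13*(43 + 2*15)/(2 - 13 + 15))² = (-13*(43 + 30)/4)² = (-13*¼*73)² = (-949/4)² = 900601/16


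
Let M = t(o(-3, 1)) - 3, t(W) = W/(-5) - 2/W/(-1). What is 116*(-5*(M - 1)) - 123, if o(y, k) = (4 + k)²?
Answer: 25253/5 ≈ 5050.6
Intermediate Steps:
t(W) = 2/W - W/5 (t(W) = W*(-⅕) - 2/W*(-1) = -W/5 + 2/W = 2/W - W/5)
M = -198/25 (M = (2/((4 + 1)²) - (4 + 1)²/5) - 3 = (2/(5²) - ⅕*5²) - 3 = (2/25 - ⅕*25) - 3 = (2*(1/25) - 5) - 3 = (2/25 - 5) - 3 = -123/25 - 3 = -198/25 ≈ -7.9200)
116*(-5*(M - 1)) - 123 = 116*(-5*(-198/25 - 1)) - 123 = 116*(-5*(-223/25)) - 123 = 116*(223/5) - 123 = 25868/5 - 123 = 25253/5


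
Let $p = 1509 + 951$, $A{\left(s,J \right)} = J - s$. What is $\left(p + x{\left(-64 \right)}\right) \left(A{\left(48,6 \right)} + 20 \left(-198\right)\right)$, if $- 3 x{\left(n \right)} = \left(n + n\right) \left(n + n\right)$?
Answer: $12011336$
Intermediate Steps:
$p = 2460$
$x{\left(n \right)} = - \frac{4 n^{2}}{3}$ ($x{\left(n \right)} = - \frac{\left(n + n\right) \left(n + n\right)}{3} = - \frac{2 n 2 n}{3} = - \frac{4 n^{2}}{3}$)
$\left(p + x{\left(-64 \right)}\right) \left(A{\left(48,6 \right)} + 20 \left(-198\right)\right) = \left(2460 - \frac{4 \left(-64\right)^{2}}{3}\right) \left(\left(6 - 48\right) + 20 \left(-198\right)\right) = \left(2460 - \frac{16384}{3}\right) \left(\left(6 - 48\right) - 3960\right) = \left(2460 - \frac{16384}{3}\right) \left(-42 - 3960\right) = \left(- \frac{9004}{3}\right) \left(-4002\right) = 12011336$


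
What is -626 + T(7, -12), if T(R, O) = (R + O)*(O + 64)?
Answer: -886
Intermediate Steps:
T(R, O) = (64 + O)*(O + R) (T(R, O) = (O + R)*(64 + O) = (64 + O)*(O + R))
-626 + T(7, -12) = -626 + ((-12)² + 64*(-12) + 64*7 - 12*7) = -626 + (144 - 768 + 448 - 84) = -626 - 260 = -886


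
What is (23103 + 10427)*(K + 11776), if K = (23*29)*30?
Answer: 1065784580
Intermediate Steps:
K = 20010 (K = 667*30 = 20010)
(23103 + 10427)*(K + 11776) = (23103 + 10427)*(20010 + 11776) = 33530*31786 = 1065784580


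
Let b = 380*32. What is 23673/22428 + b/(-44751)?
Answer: 1783823/2275908 ≈ 0.78378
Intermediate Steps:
b = 12160
23673/22428 + b/(-44751) = 23673/22428 + 12160/(-44751) = 23673*(1/22428) + 12160*(-1/44751) = 7891/7476 - 12160/44751 = 1783823/2275908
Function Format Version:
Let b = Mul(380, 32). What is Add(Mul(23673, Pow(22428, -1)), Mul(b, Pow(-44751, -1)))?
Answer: Rational(1783823, 2275908) ≈ 0.78378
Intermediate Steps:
b = 12160
Add(Mul(23673, Pow(22428, -1)), Mul(b, Pow(-44751, -1))) = Add(Mul(23673, Pow(22428, -1)), Mul(12160, Pow(-44751, -1))) = Add(Mul(23673, Rational(1, 22428)), Mul(12160, Rational(-1, 44751))) = Add(Rational(7891, 7476), Rational(-12160, 44751)) = Rational(1783823, 2275908)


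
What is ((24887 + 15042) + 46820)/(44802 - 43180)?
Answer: 86749/1622 ≈ 53.483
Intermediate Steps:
((24887 + 15042) + 46820)/(44802 - 43180) = (39929 + 46820)/1622 = 86749*(1/1622) = 86749/1622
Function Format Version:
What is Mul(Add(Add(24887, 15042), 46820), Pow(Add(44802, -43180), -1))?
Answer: Rational(86749, 1622) ≈ 53.483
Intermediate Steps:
Mul(Add(Add(24887, 15042), 46820), Pow(Add(44802, -43180), -1)) = Mul(Add(39929, 46820), Pow(1622, -1)) = Mul(86749, Rational(1, 1622)) = Rational(86749, 1622)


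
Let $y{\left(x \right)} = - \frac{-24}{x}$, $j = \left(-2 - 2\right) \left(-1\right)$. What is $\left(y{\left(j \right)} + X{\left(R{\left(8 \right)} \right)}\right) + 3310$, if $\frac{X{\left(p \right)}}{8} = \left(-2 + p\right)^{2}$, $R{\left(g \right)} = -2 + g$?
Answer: $3444$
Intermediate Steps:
$X{\left(p \right)} = 8 \left(-2 + p\right)^{2}$
$j = 4$ ($j = \left(-4\right) \left(-1\right) = 4$)
$y{\left(x \right)} = \frac{24}{x}$
$\left(y{\left(j \right)} + X{\left(R{\left(8 \right)} \right)}\right) + 3310 = \left(\frac{24}{4} + 8 \left(-2 + \left(-2 + 8\right)\right)^{2}\right) + 3310 = \left(24 \cdot \frac{1}{4} + 8 \left(-2 + 6\right)^{2}\right) + 3310 = \left(6 + 8 \cdot 4^{2}\right) + 3310 = \left(6 + 8 \cdot 16\right) + 3310 = \left(6 + 128\right) + 3310 = 134 + 3310 = 3444$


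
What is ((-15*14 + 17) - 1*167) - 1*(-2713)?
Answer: 2353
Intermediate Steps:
((-15*14 + 17) - 1*167) - 1*(-2713) = ((-210 + 17) - 167) + 2713 = (-193 - 167) + 2713 = -360 + 2713 = 2353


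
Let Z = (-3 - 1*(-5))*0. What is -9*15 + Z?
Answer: -135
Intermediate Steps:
Z = 0 (Z = (-3 + 5)*0 = 2*0 = 0)
-9*15 + Z = -9*15 + 0 = -135 + 0 = -135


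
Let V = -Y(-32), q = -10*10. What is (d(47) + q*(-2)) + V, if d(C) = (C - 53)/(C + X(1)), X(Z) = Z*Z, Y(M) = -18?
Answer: 1743/8 ≈ 217.88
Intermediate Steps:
q = -100
V = 18 (V = -1*(-18) = 18)
X(Z) = Z²
d(C) = (-53 + C)/(1 + C) (d(C) = (C - 53)/(C + 1²) = (-53 + C)/(C + 1) = (-53 + C)/(1 + C))
(d(47) + q*(-2)) + V = ((-53 + 47)/(1 + 47) - 100*(-2)) + 18 = (-6/48 + 200) + 18 = ((1/48)*(-6) + 200) + 18 = (-⅛ + 200) + 18 = 1599/8 + 18 = 1743/8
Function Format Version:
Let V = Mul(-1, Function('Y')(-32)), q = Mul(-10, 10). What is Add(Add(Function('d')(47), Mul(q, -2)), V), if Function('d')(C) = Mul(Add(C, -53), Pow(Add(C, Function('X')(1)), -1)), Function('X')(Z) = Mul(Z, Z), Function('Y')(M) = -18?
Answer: Rational(1743, 8) ≈ 217.88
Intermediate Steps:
q = -100
V = 18 (V = Mul(-1, -18) = 18)
Function('X')(Z) = Pow(Z, 2)
Function('d')(C) = Mul(Pow(Add(1, C), -1), Add(-53, C)) (Function('d')(C) = Mul(Add(C, -53), Pow(Add(C, Pow(1, 2)), -1)) = Mul(Add(-53, C), Pow(Add(C, 1), -1)) = Mul(Add(-53, C), Pow(Add(1, C), -1)) = Mul(Pow(Add(1, C), -1), Add(-53, C)))
Add(Add(Function('d')(47), Mul(q, -2)), V) = Add(Add(Mul(Pow(Add(1, 47), -1), Add(-53, 47)), Mul(-100, -2)), 18) = Add(Add(Mul(Pow(48, -1), -6), 200), 18) = Add(Add(Mul(Rational(1, 48), -6), 200), 18) = Add(Add(Rational(-1, 8), 200), 18) = Add(Rational(1599, 8), 18) = Rational(1743, 8)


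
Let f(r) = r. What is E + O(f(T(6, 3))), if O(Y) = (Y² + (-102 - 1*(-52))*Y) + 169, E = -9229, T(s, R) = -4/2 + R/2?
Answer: -36139/4 ≈ -9034.8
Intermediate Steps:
T(s, R) = -2 + R/2 (T(s, R) = -4*½ + R*(½) = -2 + R/2)
O(Y) = 169 + Y² - 50*Y (O(Y) = (Y² + (-102 + 52)*Y) + 169 = (Y² - 50*Y) + 169 = 169 + Y² - 50*Y)
E + O(f(T(6, 3))) = -9229 + (169 + (-2 + (½)*3)² - 50*(-2 + (½)*3)) = -9229 + (169 + (-2 + 3/2)² - 50*(-2 + 3/2)) = -9229 + (169 + (-½)² - 50*(-½)) = -9229 + (169 + ¼ + 25) = -9229 + 777/4 = -36139/4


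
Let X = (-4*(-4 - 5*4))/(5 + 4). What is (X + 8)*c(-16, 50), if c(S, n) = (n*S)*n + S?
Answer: -2240896/3 ≈ -7.4697e+5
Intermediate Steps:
c(S, n) = S + S*n² (c(S, n) = (S*n)*n + S = S*n² + S = S + S*n²)
X = 32/3 (X = -4*(-4 - 20)/9 = -4*(-24)*(⅑) = 96*(⅑) = 32/3 ≈ 10.667)
(X + 8)*c(-16, 50) = (32/3 + 8)*(-16*(1 + 50²)) = 56*(-16*(1 + 2500))/3 = 56*(-16*2501)/3 = (56/3)*(-40016) = -2240896/3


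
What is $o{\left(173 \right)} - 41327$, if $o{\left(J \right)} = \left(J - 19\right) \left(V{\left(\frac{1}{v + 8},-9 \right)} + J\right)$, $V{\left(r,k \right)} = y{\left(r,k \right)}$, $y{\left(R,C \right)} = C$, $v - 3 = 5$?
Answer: $-16071$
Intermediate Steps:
$v = 8$ ($v = 3 + 5 = 8$)
$V{\left(r,k \right)} = k$
$o{\left(J \right)} = \left(-19 + J\right) \left(-9 + J\right)$ ($o{\left(J \right)} = \left(J - 19\right) \left(-9 + J\right) = \left(-19 + J\right) \left(-9 + J\right)$)
$o{\left(173 \right)} - 41327 = \left(171 + 173^{2} - 4844\right) - 41327 = \left(171 + 29929 - 4844\right) - 41327 = 25256 - 41327 = -16071$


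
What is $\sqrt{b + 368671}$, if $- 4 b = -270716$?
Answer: $5 \sqrt{17454} \approx 660.57$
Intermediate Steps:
$b = 67679$ ($b = \left(- \frac{1}{4}\right) \left(-270716\right) = 67679$)
$\sqrt{b + 368671} = \sqrt{67679 + 368671} = \sqrt{436350} = 5 \sqrt{17454}$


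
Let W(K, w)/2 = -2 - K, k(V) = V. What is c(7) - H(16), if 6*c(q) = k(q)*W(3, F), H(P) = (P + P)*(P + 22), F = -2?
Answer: -3683/3 ≈ -1227.7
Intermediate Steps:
H(P) = 2*P*(22 + P) (H(P) = (2*P)*(22 + P) = 2*P*(22 + P))
W(K, w) = -4 - 2*K (W(K, w) = 2*(-2 - K) = -4 - 2*K)
c(q) = -5*q/3 (c(q) = (q*(-4 - 2*3))/6 = (q*(-4 - 6))/6 = (q*(-10))/6 = (-10*q)/6 = -5*q/3)
c(7) - H(16) = -5/3*7 - 2*16*(22 + 16) = -35/3 - 2*16*38 = -35/3 - 1*1216 = -35/3 - 1216 = -3683/3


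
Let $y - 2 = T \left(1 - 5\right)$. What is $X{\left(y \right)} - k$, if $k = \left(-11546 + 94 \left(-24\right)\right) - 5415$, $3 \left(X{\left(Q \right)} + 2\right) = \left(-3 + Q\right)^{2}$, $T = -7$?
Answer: $19458$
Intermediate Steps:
$y = 30$ ($y = 2 - 7 \left(1 - 5\right) = 2 - -28 = 2 + 28 = 30$)
$X{\left(Q \right)} = -2 + \frac{\left(-3 + Q\right)^{2}}{3}$
$k = -19217$ ($k = \left(-11546 - 2256\right) - 5415 = -13802 - 5415 = -19217$)
$X{\left(y \right)} - k = \left(-2 + \frac{\left(-3 + 30\right)^{2}}{3}\right) - -19217 = \left(-2 + \frac{27^{2}}{3}\right) + 19217 = \left(-2 + \frac{1}{3} \cdot 729\right) + 19217 = \left(-2 + 243\right) + 19217 = 241 + 19217 = 19458$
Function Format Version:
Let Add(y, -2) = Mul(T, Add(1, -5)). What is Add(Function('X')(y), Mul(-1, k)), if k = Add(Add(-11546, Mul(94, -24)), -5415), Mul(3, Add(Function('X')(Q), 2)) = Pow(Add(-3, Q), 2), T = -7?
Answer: 19458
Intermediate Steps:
y = 30 (y = Add(2, Mul(-7, Add(1, -5))) = Add(2, Mul(-7, -4)) = Add(2, 28) = 30)
Function('X')(Q) = Add(-2, Mul(Rational(1, 3), Pow(Add(-3, Q), 2)))
k = -19217 (k = Add(Add(-11546, -2256), -5415) = Add(-13802, -5415) = -19217)
Add(Function('X')(y), Mul(-1, k)) = Add(Add(-2, Mul(Rational(1, 3), Pow(Add(-3, 30), 2))), Mul(-1, -19217)) = Add(Add(-2, Mul(Rational(1, 3), Pow(27, 2))), 19217) = Add(Add(-2, Mul(Rational(1, 3), 729)), 19217) = Add(Add(-2, 243), 19217) = Add(241, 19217) = 19458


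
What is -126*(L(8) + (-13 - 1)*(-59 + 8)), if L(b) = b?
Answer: -90972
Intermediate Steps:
-126*(L(8) + (-13 - 1)*(-59 + 8)) = -126*(8 + (-13 - 1)*(-59 + 8)) = -126*(8 - 14*(-51)) = -126*(8 + 714) = -126*722 = -90972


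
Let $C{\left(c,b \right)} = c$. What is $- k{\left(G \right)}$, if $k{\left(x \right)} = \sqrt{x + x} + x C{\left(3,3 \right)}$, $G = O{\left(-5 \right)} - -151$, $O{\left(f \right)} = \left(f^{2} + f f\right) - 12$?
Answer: $-567 - 3 \sqrt{42} \approx -586.44$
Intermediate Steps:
$O{\left(f \right)} = -12 + 2 f^{2}$ ($O{\left(f \right)} = \left(f^{2} + f^{2}\right) - 12 = 2 f^{2} - 12 = -12 + 2 f^{2}$)
$G = 189$ ($G = \left(-12 + 2 \left(-5\right)^{2}\right) - -151 = \left(-12 + 2 \cdot 25\right) + 151 = \left(-12 + 50\right) + 151 = 38 + 151 = 189$)
$k{\left(x \right)} = 3 x + \sqrt{2} \sqrt{x}$ ($k{\left(x \right)} = \sqrt{x + x} + x 3 = \sqrt{2 x} + 3 x = \sqrt{2} \sqrt{x} + 3 x = 3 x + \sqrt{2} \sqrt{x}$)
$- k{\left(G \right)} = - (3 \cdot 189 + \sqrt{2} \sqrt{189}) = - (567 + \sqrt{2} \cdot 3 \sqrt{21}) = - (567 + 3 \sqrt{42}) = -567 - 3 \sqrt{42}$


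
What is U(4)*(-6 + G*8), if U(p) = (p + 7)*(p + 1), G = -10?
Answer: -4730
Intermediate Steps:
U(p) = (1 + p)*(7 + p) (U(p) = (7 + p)*(1 + p) = (1 + p)*(7 + p))
U(4)*(-6 + G*8) = (7 + 4**2 + 8*4)*(-6 - 10*8) = (7 + 16 + 32)*(-6 - 80) = 55*(-86) = -4730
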